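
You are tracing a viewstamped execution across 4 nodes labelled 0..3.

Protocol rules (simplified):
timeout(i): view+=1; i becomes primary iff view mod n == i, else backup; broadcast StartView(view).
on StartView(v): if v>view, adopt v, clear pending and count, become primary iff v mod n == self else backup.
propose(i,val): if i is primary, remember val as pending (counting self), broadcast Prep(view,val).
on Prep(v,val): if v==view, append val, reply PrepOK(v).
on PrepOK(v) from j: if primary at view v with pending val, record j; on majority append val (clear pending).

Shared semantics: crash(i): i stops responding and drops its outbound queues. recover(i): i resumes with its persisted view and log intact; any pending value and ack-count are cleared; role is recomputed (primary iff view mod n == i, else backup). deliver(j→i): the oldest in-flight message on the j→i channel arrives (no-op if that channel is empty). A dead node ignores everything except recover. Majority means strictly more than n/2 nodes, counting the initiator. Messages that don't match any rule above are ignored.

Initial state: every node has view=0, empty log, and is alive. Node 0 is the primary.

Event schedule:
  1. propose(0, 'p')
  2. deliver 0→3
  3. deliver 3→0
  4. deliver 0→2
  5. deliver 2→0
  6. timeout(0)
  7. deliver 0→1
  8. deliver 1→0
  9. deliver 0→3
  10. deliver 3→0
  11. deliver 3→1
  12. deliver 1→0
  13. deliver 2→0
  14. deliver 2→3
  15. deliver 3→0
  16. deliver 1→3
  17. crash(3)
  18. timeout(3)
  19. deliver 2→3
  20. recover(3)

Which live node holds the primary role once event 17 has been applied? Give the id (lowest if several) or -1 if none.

-1

[1] propose(0,'p') → ∅
[2] deliver 0→3 → N3(back v0 [p])
[3] deliver 3→0 → ∅
[4] deliver 0→2 → N2(back v0 [p])
[5] deliver 2→0 → N0(prim v0 [p])
[6] timeout(0) → N0(back v1 [p])
[7] deliver 0→1 → N1(back v0 [p])
[8] deliver 1→0 → ∅
[9] deliver 0→3 → N3(back v1 [p])
[10] deliver 3→0 → ∅
[11] deliver 3→1 → ∅
[12] deliver 1→0 → ∅
[13] deliver 2→0 → ∅
[14] deliver 2→3 → ∅
[15] deliver 3→0 → ∅
[16] deliver 1→3 → ∅
[17] crash(3) → N3(✗back v1 [p])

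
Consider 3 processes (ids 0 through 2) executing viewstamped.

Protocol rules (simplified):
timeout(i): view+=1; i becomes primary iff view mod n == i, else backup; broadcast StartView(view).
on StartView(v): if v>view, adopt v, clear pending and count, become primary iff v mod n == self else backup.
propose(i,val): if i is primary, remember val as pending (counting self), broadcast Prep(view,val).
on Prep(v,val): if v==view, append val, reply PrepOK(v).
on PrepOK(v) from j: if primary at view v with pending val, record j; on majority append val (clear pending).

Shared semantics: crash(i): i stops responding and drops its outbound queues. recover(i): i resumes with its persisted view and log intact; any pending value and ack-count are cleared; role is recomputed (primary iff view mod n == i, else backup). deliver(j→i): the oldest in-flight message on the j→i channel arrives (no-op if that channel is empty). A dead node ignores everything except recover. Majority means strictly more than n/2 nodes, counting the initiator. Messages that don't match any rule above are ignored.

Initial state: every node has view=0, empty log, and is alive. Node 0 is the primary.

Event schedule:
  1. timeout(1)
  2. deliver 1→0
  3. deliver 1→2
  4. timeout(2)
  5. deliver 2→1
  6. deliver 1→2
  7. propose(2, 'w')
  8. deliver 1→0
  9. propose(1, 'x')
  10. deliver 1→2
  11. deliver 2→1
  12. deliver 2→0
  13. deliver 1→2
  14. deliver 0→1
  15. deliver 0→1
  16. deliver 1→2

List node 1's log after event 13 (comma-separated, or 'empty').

w

step 1 timeout(1): 1={prim,v=1,log=-}
step 2 deliver 1→0: 0={back,v=1,log=-}
step 3 deliver 1→2: 2={back,v=1,log=-}
step 4 timeout(2): 2={prim,v=2,log=-}
step 5 deliver 2→1: 1={back,v=2,log=-}
step 6 deliver 1→2: —
step 7 propose(2,'w'): —
step 8 deliver 1→0: —
step 9 propose(1,'x'): —
step 10 deliver 1→2: —
step 11 deliver 2→1: 1={back,v=2,log=w}
step 12 deliver 2→0: 0={back,v=2,log=-}
step 13 deliver 1→2: 2={prim,v=2,log=w}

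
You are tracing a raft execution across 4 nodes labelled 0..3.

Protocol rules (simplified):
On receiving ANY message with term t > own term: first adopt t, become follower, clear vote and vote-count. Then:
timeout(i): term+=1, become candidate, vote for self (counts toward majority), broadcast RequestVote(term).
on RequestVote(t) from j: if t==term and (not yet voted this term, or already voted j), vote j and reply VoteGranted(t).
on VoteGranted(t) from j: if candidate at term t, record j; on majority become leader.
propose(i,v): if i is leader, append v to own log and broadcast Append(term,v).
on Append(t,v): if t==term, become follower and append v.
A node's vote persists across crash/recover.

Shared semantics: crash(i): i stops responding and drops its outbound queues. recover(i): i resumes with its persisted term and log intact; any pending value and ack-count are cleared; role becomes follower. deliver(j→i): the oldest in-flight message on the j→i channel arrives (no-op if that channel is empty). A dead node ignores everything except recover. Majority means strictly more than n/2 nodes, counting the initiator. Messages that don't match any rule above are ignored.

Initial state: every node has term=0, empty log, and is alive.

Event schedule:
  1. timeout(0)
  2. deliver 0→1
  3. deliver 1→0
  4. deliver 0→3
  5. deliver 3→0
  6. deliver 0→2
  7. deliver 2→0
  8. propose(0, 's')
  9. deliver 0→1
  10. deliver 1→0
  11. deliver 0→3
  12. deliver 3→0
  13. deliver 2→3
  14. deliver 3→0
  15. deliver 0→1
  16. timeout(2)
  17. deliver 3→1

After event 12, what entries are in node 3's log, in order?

s

1. timeout(0):  <0:cand t1 ->
2. deliver 0→1:  <1:foll t1 ->
3. deliver 1→0:  nop
4. deliver 0→3:  <3:foll t1 ->
5. deliver 3→0:  <0:lead t1 ->
6. deliver 0→2:  <2:foll t1 ->
7. deliver 2→0:  nop
8. propose(0,'s'):  <0:lead t1 s>
9. deliver 0→1:  <1:foll t1 s>
10. deliver 1→0:  nop
11. deliver 0→3:  <3:foll t1 s>
12. deliver 3→0:  nop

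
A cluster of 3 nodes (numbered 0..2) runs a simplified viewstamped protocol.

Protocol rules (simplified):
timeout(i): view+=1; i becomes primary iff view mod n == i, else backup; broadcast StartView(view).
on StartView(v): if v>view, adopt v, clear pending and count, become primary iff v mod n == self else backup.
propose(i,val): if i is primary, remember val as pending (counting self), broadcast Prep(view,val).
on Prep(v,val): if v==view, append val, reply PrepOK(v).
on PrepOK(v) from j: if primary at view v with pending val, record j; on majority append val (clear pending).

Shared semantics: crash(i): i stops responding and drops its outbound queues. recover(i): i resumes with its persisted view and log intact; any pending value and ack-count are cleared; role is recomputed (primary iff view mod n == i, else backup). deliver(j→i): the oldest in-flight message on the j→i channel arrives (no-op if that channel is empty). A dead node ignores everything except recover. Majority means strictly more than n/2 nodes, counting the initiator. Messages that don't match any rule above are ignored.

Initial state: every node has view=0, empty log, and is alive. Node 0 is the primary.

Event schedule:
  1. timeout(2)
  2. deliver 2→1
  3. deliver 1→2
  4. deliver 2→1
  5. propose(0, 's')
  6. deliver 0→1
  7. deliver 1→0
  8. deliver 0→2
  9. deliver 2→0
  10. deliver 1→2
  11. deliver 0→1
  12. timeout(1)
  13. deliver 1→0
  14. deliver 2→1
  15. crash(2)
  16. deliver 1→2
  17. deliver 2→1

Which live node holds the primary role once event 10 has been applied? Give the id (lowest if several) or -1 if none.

1

step 1 timeout(2): 2={back,v=1,log=-}
step 2 deliver 2→1: 1={prim,v=1,log=-}
step 3 deliver 1→2: —
step 4 deliver 2→1: —
step 5 propose(0,'s'): —
step 6 deliver 0→1: —
step 7 deliver 1→0: —
step 8 deliver 0→2: —
step 9 deliver 2→0: 0={back,v=1,log=-}
step 10 deliver 1→2: —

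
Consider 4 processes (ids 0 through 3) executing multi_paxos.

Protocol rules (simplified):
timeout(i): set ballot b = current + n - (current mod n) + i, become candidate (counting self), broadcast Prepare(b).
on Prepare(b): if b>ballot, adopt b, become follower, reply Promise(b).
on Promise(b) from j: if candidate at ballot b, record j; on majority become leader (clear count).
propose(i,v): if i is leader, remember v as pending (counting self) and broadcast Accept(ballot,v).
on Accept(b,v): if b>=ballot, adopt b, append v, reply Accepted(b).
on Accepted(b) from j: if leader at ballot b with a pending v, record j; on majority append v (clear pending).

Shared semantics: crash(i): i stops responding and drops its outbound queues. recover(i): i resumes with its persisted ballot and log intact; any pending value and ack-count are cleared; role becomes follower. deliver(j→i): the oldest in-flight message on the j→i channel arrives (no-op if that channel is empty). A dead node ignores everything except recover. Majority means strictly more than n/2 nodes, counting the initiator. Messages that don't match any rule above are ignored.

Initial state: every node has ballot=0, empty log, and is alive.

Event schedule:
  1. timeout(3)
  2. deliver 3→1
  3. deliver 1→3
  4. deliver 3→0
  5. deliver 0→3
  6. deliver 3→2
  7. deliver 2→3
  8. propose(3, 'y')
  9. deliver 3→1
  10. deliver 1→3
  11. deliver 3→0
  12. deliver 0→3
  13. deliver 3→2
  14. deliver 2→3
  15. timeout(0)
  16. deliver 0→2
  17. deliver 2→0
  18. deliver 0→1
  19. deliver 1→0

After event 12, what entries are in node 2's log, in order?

empty

e1 timeout(3): 3[cand,b=7,-]
e2 deliver 3→1: 1[foll,b=7,-]
e3 deliver 1→3: ·
e4 deliver 3→0: 0[foll,b=7,-]
e5 deliver 0→3: 3[lead,b=7,-]
e6 deliver 3→2: 2[foll,b=7,-]
e7 deliver 2→3: ·
e8 propose(3,'y'): ·
e9 deliver 3→1: 1[foll,b=7,y]
e10 deliver 1→3: ·
e11 deliver 3→0: 0[foll,b=7,y]
e12 deliver 0→3: 3[lead,b=7,y]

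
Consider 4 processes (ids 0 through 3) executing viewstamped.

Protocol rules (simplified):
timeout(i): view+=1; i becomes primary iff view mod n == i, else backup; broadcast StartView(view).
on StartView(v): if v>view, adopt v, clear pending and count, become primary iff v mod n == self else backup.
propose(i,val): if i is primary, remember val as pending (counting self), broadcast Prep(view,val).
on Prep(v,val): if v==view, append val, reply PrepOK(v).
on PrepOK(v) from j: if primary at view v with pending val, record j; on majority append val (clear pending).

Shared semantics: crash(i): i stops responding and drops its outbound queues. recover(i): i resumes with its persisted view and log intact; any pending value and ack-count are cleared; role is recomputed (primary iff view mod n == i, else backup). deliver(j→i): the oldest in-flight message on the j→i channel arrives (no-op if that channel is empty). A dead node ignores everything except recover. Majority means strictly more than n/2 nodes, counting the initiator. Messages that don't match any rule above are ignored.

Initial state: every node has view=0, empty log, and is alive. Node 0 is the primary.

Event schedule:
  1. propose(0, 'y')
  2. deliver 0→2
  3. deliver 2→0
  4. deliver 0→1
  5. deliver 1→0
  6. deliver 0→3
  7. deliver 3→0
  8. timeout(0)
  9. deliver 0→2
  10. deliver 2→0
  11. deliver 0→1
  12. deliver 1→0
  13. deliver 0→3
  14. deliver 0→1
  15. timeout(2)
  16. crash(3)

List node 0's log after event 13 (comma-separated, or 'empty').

step 1 propose(0,'y'): —
step 2 deliver 0→2: 2={back,v=0,log=y}
step 3 deliver 2→0: —
step 4 deliver 0→1: 1={back,v=0,log=y}
step 5 deliver 1→0: 0={prim,v=0,log=y}
step 6 deliver 0→3: 3={back,v=0,log=y}
step 7 deliver 3→0: —
step 8 timeout(0): 0={back,v=1,log=y}
step 9 deliver 0→2: 2={back,v=1,log=y}
step 10 deliver 2→0: —
step 11 deliver 0→1: 1={prim,v=1,log=y}
step 12 deliver 1→0: —
step 13 deliver 0→3: 3={back,v=1,log=y}

y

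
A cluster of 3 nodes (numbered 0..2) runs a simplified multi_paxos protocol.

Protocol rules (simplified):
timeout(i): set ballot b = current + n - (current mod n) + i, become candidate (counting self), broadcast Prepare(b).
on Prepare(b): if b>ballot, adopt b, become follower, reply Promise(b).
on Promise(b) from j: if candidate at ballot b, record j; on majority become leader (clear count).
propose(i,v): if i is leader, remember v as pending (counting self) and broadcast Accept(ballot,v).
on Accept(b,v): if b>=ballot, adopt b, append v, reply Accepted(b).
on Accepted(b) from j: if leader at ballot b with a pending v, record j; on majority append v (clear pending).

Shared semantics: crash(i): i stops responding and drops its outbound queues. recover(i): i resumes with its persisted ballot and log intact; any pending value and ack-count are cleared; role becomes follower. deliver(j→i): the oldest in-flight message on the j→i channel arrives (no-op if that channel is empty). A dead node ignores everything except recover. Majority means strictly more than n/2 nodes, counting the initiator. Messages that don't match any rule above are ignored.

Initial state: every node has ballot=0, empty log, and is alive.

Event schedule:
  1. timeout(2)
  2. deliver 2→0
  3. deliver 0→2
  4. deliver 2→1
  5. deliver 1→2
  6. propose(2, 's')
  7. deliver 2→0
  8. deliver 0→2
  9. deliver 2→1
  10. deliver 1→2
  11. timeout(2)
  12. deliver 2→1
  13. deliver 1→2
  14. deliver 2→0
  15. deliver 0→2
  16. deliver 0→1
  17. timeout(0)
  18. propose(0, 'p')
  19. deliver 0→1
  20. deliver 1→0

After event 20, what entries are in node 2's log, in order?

step 1 timeout(2): 2={cand,b=5,log=-}
step 2 deliver 2→0: 0={foll,b=5,log=-}
step 3 deliver 0→2: 2={lead,b=5,log=-}
step 4 deliver 2→1: 1={foll,b=5,log=-}
step 5 deliver 1→2: —
step 6 propose(2,'s'): —
step 7 deliver 2→0: 0={foll,b=5,log=s}
step 8 deliver 0→2: 2={lead,b=5,log=s}
step 9 deliver 2→1: 1={foll,b=5,log=s}
step 10 deliver 1→2: —
step 11 timeout(2): 2={cand,b=8,log=s}
step 12 deliver 2→1: 1={foll,b=8,log=s}
step 13 deliver 1→2: 2={lead,b=8,log=s}
step 14 deliver 2→0: 0={foll,b=8,log=s}
step 15 deliver 0→2: —
step 16 deliver 0→1: —
step 17 timeout(0): 0={cand,b=9,log=s}
step 18 propose(0,'p'): —
step 19 deliver 0→1: 1={foll,b=9,log=s}
step 20 deliver 1→0: 0={lead,b=9,log=s}

s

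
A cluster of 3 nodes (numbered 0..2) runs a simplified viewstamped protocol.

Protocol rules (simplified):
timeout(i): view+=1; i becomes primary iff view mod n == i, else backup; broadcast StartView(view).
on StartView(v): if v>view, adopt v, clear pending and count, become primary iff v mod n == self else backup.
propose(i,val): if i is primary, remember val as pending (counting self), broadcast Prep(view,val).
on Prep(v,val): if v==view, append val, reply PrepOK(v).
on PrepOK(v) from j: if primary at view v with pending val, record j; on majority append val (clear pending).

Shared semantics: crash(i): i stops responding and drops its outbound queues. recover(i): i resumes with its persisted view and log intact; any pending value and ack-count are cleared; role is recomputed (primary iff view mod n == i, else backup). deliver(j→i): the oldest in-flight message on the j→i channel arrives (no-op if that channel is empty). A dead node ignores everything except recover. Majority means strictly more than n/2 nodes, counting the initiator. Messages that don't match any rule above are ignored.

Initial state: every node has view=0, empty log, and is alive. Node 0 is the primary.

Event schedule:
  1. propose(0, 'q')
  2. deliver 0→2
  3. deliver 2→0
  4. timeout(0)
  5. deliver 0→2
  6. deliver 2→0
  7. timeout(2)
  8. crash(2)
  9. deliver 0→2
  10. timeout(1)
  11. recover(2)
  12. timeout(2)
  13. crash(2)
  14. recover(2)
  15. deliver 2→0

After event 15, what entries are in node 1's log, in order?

empty

1. propose(0,'q'):  nop
2. deliver 0→2:  <2:back v0 q>
3. deliver 2→0:  <0:prim v0 q>
4. timeout(0):  <0:back v1 q>
5. deliver 0→2:  <2:back v1 q>
6. deliver 2→0:  nop
7. timeout(2):  <2:prim v2 q>
8. crash(2):  <2:✗prim v2 q>
9. deliver 0→2:  nop
10. timeout(1):  <1:prim v1 ->
11. recover(2):  <2:prim v2 q>
12. timeout(2):  <2:back v3 q>
13. crash(2):  <2:✗back v3 q>
14. recover(2):  <2:back v3 q>
15. deliver 2→0:  nop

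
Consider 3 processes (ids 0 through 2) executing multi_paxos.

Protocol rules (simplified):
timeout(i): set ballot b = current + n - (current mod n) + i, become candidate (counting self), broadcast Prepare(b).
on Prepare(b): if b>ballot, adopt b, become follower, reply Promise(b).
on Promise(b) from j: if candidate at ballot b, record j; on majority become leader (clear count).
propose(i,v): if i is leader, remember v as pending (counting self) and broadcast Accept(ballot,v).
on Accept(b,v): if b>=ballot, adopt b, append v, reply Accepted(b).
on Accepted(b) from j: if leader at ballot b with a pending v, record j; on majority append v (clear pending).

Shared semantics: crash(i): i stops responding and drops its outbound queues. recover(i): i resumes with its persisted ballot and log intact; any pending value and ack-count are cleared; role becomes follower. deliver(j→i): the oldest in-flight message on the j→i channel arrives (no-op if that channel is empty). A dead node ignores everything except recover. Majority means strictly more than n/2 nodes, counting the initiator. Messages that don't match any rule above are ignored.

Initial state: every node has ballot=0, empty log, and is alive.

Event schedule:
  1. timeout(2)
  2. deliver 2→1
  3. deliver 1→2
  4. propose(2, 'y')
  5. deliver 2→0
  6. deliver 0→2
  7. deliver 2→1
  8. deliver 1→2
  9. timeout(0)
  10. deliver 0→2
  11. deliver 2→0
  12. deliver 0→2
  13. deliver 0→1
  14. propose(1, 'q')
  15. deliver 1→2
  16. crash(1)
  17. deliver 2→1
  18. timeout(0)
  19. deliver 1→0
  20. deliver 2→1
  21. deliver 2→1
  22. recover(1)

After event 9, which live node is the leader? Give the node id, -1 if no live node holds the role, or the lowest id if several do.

2

[1] timeout(2) → N2(cand b5 [-])
[2] deliver 2→1 → N1(foll b5 [-])
[3] deliver 1→2 → N2(lead b5 [-])
[4] propose(2,'y') → ∅
[5] deliver 2→0 → N0(foll b5 [-])
[6] deliver 0→2 → ∅
[7] deliver 2→1 → N1(foll b5 [y])
[8] deliver 1→2 → N2(lead b5 [y])
[9] timeout(0) → N0(cand b6 [-])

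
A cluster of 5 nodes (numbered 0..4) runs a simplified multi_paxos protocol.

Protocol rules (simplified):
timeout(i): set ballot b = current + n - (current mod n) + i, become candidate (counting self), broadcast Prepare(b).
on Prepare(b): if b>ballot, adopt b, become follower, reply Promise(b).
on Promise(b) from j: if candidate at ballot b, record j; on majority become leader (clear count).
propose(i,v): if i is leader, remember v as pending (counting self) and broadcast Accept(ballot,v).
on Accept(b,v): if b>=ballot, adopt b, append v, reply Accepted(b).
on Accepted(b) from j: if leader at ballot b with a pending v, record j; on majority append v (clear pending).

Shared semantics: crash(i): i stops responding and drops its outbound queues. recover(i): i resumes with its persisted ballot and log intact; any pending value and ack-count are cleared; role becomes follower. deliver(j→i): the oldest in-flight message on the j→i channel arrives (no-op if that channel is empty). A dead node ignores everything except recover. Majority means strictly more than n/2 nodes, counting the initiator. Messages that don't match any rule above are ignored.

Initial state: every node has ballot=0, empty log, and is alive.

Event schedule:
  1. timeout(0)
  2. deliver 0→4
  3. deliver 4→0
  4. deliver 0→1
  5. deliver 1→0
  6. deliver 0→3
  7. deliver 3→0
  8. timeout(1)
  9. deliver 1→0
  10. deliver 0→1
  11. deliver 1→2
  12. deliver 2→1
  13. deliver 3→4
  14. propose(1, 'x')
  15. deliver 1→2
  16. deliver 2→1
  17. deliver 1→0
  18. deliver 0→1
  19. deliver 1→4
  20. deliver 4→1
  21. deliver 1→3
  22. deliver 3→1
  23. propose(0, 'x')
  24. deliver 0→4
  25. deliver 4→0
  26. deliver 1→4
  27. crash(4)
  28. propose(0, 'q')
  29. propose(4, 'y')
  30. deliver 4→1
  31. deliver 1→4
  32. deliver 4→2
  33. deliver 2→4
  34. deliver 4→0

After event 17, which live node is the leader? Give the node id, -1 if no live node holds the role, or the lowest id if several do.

1

after 1 — timeout(0): n0:cand/b5/[-]
after 2 — deliver 0→4: n4:foll/b5/[-]
after 3 — deliver 4→0: ·
after 4 — deliver 0→1: n1:foll/b5/[-]
after 5 — deliver 1→0: n0:lead/b5/[-]
after 6 — deliver 0→3: n3:foll/b5/[-]
after 7 — deliver 3→0: ·
after 8 — timeout(1): n1:cand/b11/[-]
after 9 — deliver 1→0: n0:foll/b11/[-]
after 10 — deliver 0→1: ·
after 11 — deliver 1→2: n2:foll/b11/[-]
after 12 — deliver 2→1: n1:lead/b11/[-]
after 13 — deliver 3→4: ·
after 14 — propose(1,'x'): ·
after 15 — deliver 1→2: n2:foll/b11/[x]
after 16 — deliver 2→1: ·
after 17 — deliver 1→0: n0:foll/b11/[x]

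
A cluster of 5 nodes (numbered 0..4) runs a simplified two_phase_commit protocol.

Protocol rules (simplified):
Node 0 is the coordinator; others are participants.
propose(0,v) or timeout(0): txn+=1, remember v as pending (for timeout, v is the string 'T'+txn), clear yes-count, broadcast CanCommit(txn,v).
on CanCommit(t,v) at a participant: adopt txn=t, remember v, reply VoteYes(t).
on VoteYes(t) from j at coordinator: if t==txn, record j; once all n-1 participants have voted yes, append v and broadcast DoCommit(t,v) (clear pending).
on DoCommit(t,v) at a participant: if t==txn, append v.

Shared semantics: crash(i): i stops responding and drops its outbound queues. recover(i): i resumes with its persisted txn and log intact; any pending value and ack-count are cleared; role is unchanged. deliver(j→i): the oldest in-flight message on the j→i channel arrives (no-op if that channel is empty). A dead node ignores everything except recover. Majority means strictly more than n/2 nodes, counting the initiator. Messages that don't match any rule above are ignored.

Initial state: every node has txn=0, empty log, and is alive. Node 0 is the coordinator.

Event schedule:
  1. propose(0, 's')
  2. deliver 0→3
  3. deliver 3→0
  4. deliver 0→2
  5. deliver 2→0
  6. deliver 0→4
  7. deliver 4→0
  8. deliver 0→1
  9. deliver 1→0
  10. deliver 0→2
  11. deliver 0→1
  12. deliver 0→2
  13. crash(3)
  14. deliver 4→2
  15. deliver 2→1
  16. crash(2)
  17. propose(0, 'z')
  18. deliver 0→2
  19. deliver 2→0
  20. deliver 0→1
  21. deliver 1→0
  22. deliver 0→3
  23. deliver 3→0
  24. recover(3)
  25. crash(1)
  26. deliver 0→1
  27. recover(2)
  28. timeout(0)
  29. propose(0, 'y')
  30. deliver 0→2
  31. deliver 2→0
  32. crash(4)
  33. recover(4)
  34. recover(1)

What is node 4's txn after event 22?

1. propose(0,'s'):  <0:coor t1 ->
2. deliver 0→3:  <3:part t1 ->
3. deliver 3→0:  nop
4. deliver 0→2:  <2:part t1 ->
5. deliver 2→0:  nop
6. deliver 0→4:  <4:part t1 ->
7. deliver 4→0:  nop
8. deliver 0→1:  <1:part t1 ->
9. deliver 1→0:  <0:coor t1 s>
10. deliver 0→2:  <2:part t1 s>
11. deliver 0→1:  <1:part t1 s>
12. deliver 0→2:  nop
13. crash(3):  <3:✗part t1 ->
14. deliver 4→2:  nop
15. deliver 2→1:  nop
16. crash(2):  <2:✗part t1 s>
17. propose(0,'z'):  <0:coor t2 s>
18. deliver 0→2:  nop
19. deliver 2→0:  nop
20. deliver 0→1:  <1:part t2 s>
21. deliver 1→0:  nop
22. deliver 0→3:  nop

1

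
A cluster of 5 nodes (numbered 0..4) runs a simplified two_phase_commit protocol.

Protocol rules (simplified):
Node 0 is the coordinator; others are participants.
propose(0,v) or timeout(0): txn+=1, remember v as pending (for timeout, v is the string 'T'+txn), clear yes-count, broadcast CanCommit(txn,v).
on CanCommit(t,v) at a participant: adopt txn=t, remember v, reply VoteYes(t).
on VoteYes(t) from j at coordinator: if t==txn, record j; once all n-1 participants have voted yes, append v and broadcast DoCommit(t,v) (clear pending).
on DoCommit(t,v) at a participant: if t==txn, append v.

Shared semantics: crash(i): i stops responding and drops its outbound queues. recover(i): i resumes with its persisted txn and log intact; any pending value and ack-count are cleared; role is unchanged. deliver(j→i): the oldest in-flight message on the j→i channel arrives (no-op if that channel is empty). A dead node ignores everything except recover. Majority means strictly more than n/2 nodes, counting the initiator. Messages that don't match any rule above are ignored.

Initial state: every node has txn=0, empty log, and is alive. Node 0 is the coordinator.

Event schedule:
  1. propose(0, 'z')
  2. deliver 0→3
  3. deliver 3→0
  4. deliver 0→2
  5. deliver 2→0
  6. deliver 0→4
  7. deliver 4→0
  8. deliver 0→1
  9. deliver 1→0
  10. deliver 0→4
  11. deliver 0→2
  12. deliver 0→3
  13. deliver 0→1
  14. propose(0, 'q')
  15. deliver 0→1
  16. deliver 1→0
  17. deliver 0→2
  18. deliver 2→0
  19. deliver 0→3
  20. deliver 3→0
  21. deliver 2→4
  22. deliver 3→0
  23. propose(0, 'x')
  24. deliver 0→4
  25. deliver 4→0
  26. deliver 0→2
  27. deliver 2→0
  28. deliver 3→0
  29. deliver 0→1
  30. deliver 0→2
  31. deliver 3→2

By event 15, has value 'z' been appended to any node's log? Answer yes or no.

step 1 propose(0,'z'): 0={coor,t=1,log=-}
step 2 deliver 0→3: 3={part,t=1,log=-}
step 3 deliver 3→0: —
step 4 deliver 0→2: 2={part,t=1,log=-}
step 5 deliver 2→0: —
step 6 deliver 0→4: 4={part,t=1,log=-}
step 7 deliver 4→0: —
step 8 deliver 0→1: 1={part,t=1,log=-}
step 9 deliver 1→0: 0={coor,t=1,log=z}
step 10 deliver 0→4: 4={part,t=1,log=z}
step 11 deliver 0→2: 2={part,t=1,log=z}
step 12 deliver 0→3: 3={part,t=1,log=z}
step 13 deliver 0→1: 1={part,t=1,log=z}
step 14 propose(0,'q'): 0={coor,t=2,log=z}
step 15 deliver 0→1: 1={part,t=2,log=z}

yes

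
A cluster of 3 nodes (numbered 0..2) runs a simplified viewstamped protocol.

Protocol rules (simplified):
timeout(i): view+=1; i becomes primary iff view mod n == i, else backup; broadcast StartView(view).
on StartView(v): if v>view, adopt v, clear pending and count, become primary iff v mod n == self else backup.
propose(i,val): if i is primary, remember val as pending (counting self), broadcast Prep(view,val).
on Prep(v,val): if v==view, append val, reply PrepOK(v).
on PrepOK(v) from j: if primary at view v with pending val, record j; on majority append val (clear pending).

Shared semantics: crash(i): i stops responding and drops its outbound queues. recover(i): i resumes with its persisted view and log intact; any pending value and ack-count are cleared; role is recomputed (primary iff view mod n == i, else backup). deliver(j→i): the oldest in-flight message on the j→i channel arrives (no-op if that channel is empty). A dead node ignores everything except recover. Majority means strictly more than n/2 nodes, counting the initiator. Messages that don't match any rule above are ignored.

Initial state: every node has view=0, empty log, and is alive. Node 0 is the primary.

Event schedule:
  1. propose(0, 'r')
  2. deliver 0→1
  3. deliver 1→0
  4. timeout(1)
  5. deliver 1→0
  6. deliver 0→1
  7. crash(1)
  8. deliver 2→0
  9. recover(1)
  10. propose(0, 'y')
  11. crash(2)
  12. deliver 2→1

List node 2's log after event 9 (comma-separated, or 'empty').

1. propose(0,'r'):  nop
2. deliver 0→1:  <1:back v0 r>
3. deliver 1→0:  <0:prim v0 r>
4. timeout(1):  <1:prim v1 r>
5. deliver 1→0:  <0:back v1 r>
6. deliver 0→1:  nop
7. crash(1):  <1:✗prim v1 r>
8. deliver 2→0:  nop
9. recover(1):  <1:prim v1 r>

empty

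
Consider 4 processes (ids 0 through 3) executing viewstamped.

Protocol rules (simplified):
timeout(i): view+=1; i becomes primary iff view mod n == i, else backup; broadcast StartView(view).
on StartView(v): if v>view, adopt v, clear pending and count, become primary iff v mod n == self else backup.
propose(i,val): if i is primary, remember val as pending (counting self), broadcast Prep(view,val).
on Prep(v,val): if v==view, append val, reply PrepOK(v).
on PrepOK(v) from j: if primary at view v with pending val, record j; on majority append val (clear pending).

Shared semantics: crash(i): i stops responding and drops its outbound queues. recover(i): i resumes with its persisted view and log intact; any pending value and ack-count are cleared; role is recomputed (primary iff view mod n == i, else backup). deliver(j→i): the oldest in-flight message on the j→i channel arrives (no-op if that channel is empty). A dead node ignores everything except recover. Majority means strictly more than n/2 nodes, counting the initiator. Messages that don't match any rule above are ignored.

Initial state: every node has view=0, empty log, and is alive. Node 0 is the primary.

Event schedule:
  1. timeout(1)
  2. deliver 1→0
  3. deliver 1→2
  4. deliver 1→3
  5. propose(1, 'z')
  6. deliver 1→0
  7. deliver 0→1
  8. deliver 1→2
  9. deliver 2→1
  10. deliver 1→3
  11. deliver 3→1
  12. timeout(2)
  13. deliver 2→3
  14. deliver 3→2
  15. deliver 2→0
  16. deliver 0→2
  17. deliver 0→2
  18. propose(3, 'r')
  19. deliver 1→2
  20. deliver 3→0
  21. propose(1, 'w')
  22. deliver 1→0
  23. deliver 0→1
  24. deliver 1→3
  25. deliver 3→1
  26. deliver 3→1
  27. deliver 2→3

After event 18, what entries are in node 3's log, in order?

z

step 1 timeout(1): 1={prim,v=1,log=-}
step 2 deliver 1→0: 0={back,v=1,log=-}
step 3 deliver 1→2: 2={back,v=1,log=-}
step 4 deliver 1→3: 3={back,v=1,log=-}
step 5 propose(1,'z'): —
step 6 deliver 1→0: 0={back,v=1,log=z}
step 7 deliver 0→1: —
step 8 deliver 1→2: 2={back,v=1,log=z}
step 9 deliver 2→1: 1={prim,v=1,log=z}
step 10 deliver 1→3: 3={back,v=1,log=z}
step 11 deliver 3→1: —
step 12 timeout(2): 2={prim,v=2,log=z}
step 13 deliver 2→3: 3={back,v=2,log=z}
step 14 deliver 3→2: —
step 15 deliver 2→0: 0={back,v=2,log=z}
step 16 deliver 0→2: —
step 17 deliver 0→2: —
step 18 propose(3,'r'): —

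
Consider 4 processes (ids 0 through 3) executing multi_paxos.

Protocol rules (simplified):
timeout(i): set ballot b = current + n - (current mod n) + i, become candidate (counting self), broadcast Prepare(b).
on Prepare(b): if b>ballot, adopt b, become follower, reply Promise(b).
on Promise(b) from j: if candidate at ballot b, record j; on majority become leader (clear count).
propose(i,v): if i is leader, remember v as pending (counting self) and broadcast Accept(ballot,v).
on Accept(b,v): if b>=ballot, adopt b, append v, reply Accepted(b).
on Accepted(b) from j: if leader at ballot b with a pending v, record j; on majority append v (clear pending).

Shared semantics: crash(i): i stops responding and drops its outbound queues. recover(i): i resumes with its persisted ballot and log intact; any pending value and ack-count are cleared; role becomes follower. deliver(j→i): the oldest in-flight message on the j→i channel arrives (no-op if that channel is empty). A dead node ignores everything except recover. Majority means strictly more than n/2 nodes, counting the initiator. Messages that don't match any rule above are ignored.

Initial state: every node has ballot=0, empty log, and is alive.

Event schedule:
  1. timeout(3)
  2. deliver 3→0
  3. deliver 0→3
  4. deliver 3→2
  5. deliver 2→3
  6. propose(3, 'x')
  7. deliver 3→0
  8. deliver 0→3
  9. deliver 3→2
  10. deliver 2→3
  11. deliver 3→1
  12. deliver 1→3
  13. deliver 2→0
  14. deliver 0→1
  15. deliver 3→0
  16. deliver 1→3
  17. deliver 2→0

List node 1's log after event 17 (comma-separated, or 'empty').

1. timeout(3):  <3:cand b7 ->
2. deliver 3→0:  <0:foll b7 ->
3. deliver 0→3:  nop
4. deliver 3→2:  <2:foll b7 ->
5. deliver 2→3:  <3:lead b7 ->
6. propose(3,'x'):  nop
7. deliver 3→0:  <0:foll b7 x>
8. deliver 0→3:  nop
9. deliver 3→2:  <2:foll b7 x>
10. deliver 2→3:  <3:lead b7 x>
11. deliver 3→1:  <1:foll b7 ->
12. deliver 1→3:  nop
13. deliver 2→0:  nop
14. deliver 0→1:  nop
15. deliver 3→0:  nop
16. deliver 1→3:  nop
17. deliver 2→0:  nop

empty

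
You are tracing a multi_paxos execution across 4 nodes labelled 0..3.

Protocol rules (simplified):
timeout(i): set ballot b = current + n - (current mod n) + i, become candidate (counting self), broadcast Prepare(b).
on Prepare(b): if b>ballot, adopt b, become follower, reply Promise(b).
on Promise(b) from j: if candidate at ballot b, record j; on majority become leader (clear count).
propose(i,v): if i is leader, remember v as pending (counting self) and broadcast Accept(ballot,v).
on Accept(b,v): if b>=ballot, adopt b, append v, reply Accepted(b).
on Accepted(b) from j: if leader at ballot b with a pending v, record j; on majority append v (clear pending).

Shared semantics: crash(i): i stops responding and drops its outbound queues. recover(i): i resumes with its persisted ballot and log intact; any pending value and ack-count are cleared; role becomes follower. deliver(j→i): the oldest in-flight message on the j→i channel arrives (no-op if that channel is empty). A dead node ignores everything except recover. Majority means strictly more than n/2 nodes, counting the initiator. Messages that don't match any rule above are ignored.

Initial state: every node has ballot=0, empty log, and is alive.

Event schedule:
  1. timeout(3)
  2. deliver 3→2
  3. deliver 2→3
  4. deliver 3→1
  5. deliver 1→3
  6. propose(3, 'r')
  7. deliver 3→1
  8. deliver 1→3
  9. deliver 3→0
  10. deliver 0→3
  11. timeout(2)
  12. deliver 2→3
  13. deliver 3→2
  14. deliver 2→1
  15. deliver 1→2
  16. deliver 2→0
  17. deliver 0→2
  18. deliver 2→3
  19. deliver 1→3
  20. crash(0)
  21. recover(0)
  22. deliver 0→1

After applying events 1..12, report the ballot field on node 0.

1. timeout(3):  <3:cand b7 ->
2. deliver 3→2:  <2:foll b7 ->
3. deliver 2→3:  nop
4. deliver 3→1:  <1:foll b7 ->
5. deliver 1→3:  <3:lead b7 ->
6. propose(3,'r'):  nop
7. deliver 3→1:  <1:foll b7 r>
8. deliver 1→3:  nop
9. deliver 3→0:  <0:foll b7 ->
10. deliver 0→3:  nop
11. timeout(2):  <2:cand b10 ->
12. deliver 2→3:  <3:foll b10 ->

7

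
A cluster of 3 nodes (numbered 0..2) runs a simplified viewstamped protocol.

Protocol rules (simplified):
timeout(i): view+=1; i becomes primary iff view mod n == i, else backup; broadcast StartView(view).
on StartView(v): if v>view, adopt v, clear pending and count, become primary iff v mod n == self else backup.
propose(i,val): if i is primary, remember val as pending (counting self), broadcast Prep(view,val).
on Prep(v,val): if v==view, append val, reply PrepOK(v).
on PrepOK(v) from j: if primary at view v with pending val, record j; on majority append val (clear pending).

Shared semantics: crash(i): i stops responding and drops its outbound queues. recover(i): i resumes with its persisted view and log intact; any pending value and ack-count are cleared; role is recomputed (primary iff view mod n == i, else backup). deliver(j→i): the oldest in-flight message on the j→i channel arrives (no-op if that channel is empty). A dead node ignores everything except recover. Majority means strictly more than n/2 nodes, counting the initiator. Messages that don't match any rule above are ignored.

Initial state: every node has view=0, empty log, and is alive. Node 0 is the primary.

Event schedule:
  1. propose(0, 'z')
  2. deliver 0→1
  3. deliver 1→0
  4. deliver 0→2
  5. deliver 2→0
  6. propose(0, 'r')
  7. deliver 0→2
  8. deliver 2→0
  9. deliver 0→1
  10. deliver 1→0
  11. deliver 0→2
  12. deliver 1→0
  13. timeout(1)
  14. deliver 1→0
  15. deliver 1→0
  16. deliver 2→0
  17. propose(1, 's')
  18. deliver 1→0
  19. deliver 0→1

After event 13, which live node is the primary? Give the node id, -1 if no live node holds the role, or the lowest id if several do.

step 1 propose(0,'z'): —
step 2 deliver 0→1: 1={back,v=0,log=z}
step 3 deliver 1→0: 0={prim,v=0,log=z}
step 4 deliver 0→2: 2={back,v=0,log=z}
step 5 deliver 2→0: —
step 6 propose(0,'r'): —
step 7 deliver 0→2: 2={back,v=0,log=z,r}
step 8 deliver 2→0: 0={prim,v=0,log=z,r}
step 9 deliver 0→1: 1={back,v=0,log=z,r}
step 10 deliver 1→0: —
step 11 deliver 0→2: —
step 12 deliver 1→0: —
step 13 timeout(1): 1={prim,v=1,log=z,r}

0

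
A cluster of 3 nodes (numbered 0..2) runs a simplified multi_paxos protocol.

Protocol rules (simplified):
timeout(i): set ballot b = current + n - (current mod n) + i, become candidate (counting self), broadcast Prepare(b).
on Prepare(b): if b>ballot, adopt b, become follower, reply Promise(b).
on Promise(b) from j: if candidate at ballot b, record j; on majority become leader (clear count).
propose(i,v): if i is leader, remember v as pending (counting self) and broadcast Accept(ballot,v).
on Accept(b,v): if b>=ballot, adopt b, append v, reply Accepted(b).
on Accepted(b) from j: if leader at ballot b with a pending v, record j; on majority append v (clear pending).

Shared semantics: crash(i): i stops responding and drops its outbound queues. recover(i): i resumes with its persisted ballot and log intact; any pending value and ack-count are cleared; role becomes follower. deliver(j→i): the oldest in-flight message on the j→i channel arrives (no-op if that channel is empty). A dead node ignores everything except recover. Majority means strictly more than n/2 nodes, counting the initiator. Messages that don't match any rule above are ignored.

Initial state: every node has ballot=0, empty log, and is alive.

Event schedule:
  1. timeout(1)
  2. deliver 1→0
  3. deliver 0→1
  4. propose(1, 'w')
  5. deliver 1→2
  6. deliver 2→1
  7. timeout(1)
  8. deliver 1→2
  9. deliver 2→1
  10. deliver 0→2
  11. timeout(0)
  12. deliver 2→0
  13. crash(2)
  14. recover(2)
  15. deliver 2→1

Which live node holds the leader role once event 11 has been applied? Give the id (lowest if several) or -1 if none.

-1

step 1 timeout(1): 1={cand,b=4,log=-}
step 2 deliver 1→0: 0={foll,b=4,log=-}
step 3 deliver 0→1: 1={lead,b=4,log=-}
step 4 propose(1,'w'): —
step 5 deliver 1→2: 2={foll,b=4,log=-}
step 6 deliver 2→1: —
step 7 timeout(1): 1={cand,b=7,log=-}
step 8 deliver 1→2: 2={foll,b=4,log=w}
step 9 deliver 2→1: —
step 10 deliver 0→2: —
step 11 timeout(0): 0={cand,b=6,log=-}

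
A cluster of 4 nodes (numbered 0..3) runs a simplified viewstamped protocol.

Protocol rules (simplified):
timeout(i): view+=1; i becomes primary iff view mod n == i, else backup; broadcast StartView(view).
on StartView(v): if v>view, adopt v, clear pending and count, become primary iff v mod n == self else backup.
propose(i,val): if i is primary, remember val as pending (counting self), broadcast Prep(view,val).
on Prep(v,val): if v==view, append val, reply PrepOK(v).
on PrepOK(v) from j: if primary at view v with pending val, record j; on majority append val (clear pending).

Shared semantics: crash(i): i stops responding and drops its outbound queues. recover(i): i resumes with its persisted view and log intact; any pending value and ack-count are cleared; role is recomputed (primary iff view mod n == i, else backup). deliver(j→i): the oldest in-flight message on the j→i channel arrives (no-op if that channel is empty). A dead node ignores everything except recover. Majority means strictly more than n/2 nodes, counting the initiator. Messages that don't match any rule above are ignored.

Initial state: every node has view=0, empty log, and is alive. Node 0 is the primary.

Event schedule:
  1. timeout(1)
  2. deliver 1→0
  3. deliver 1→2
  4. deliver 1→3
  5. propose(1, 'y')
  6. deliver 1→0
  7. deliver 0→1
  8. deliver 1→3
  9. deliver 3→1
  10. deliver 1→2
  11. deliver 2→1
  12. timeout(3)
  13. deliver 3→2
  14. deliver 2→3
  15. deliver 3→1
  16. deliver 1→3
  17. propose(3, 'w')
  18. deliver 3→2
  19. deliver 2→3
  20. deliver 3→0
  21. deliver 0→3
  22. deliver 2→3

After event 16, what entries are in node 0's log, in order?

1. timeout(1):  <1:prim v1 ->
2. deliver 1→0:  <0:back v1 ->
3. deliver 1→2:  <2:back v1 ->
4. deliver 1→3:  <3:back v1 ->
5. propose(1,'y'):  nop
6. deliver 1→0:  <0:back v1 y>
7. deliver 0→1:  nop
8. deliver 1→3:  <3:back v1 y>
9. deliver 3→1:  <1:prim v1 y>
10. deliver 1→2:  <2:back v1 y>
11. deliver 2→1:  nop
12. timeout(3):  <3:back v2 y>
13. deliver 3→2:  <2:prim v2 y>
14. deliver 2→3:  nop
15. deliver 3→1:  <1:back v2 y>
16. deliver 1→3:  nop

y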